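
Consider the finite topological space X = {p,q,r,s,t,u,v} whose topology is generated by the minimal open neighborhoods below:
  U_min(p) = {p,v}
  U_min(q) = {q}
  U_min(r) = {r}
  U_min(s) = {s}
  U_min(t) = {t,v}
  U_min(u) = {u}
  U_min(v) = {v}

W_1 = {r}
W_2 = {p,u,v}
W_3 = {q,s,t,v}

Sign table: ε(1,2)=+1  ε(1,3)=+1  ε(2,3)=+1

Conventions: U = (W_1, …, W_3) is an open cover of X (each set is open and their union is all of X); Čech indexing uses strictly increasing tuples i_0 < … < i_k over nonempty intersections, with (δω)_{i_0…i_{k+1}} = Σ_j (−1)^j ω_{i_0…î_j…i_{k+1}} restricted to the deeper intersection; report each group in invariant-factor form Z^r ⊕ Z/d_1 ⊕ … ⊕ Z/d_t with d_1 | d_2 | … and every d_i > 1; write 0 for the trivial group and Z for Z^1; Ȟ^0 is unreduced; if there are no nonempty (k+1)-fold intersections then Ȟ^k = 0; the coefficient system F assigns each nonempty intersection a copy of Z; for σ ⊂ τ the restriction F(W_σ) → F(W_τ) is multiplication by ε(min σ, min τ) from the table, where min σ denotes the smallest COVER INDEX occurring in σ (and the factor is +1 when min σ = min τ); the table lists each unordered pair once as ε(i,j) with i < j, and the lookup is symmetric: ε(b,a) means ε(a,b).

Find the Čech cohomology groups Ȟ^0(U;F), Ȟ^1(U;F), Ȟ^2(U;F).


Ȟ^0(U;F) ≅ Z^2, Ȟ^1(U;F) ≅ 0, Ȟ^2(U;F) ≅ 0

nerve of the cover:
  W23={v}
C dims 3,1; δ0: rk 1, SNF 1^1
Ȟ^0 = (3 − 1) − 0 = 2, so Ȟ^0 ≅ Z^2
Ȟ^1 = (1 − 0) − 1 = 0, so Ȟ^1 ≅ 0
Ȟ^2 = (0 − 0) − 0 = 0, so Ȟ^2 ≅ 0


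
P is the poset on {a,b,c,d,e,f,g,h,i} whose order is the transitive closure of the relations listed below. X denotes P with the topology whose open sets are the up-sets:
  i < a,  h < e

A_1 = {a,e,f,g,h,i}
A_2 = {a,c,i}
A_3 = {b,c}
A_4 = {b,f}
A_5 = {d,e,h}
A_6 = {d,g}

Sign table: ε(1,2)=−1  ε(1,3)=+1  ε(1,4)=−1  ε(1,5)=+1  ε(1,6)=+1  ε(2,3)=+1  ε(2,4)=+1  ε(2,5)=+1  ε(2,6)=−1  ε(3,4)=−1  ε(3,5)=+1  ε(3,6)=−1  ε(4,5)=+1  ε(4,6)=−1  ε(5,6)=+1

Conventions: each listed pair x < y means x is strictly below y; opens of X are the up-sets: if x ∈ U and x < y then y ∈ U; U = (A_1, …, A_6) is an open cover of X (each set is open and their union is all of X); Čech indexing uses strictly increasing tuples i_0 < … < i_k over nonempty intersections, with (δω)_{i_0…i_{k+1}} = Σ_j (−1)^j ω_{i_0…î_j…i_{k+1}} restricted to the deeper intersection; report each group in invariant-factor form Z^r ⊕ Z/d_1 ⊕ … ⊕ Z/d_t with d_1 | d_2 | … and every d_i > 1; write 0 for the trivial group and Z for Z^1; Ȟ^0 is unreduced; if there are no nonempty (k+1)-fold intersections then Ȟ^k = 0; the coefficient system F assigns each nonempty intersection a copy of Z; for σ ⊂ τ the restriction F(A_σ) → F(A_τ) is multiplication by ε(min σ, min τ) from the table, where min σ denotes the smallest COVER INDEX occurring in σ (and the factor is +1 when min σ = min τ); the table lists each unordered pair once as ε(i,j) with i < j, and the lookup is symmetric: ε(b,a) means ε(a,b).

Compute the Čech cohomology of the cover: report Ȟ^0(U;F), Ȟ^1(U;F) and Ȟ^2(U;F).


Ȟ^0(U;F) ≅ 0, Ȟ^1(U;F) ≅ Z ⊕ Z/2 and Ȟ^2(U;F) ≅ 0

nerve simplices:
  A12={a,i} A14={f} A15={e,h} A16={g} A23={c} A34={b} A56={d}
C dims 6,7; δ0: rk 6, SNF 1^5·2
degree 0: 6−6−0 = 0 → Ȟ^0 ≅ 0
degree 1: 7−0−6 = 1 plus torsion [2] → Ȟ^1 ≅ Z ⊕ Z/2
degree 2: 0−0−0 = 0 → Ȟ^2 ≅ 0


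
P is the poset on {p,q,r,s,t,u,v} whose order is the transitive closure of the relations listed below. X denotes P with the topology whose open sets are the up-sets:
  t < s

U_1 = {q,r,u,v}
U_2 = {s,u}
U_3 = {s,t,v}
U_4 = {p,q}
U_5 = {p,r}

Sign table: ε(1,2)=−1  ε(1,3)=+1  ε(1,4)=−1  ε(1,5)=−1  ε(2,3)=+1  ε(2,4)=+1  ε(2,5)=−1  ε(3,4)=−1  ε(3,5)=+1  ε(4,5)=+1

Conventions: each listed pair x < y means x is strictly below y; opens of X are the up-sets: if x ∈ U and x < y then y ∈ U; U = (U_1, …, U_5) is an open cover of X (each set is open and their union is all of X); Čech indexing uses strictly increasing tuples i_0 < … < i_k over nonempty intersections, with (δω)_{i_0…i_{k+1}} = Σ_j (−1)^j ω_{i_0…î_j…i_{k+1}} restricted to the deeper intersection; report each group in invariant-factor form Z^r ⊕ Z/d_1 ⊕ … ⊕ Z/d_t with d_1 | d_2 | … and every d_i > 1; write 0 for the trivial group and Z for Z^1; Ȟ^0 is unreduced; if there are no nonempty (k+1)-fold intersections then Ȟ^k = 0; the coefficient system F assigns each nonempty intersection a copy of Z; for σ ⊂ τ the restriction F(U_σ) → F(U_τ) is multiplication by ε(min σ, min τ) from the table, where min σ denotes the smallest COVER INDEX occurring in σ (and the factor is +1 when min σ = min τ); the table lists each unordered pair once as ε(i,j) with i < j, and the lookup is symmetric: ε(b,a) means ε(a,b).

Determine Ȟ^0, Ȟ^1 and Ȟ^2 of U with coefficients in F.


Ȟ^0 = 0; Ȟ^1 = Z ⊕ Z/2; Ȟ^2 = 0

cover nerve:
  U12={u} U13={v} U14={q} U15={r} U23={s} U45={p}
C dims 5,6; δ0: rk 5, SNF 1^4·2
Ȟ^0: (5−5)−0=0 ⇒ 0
Ȟ^1: (6−0)−5=1 plus torsion [2] ⇒ Z ⊕ Z/2
Ȟ^2: (0−0)−0=0 ⇒ 0


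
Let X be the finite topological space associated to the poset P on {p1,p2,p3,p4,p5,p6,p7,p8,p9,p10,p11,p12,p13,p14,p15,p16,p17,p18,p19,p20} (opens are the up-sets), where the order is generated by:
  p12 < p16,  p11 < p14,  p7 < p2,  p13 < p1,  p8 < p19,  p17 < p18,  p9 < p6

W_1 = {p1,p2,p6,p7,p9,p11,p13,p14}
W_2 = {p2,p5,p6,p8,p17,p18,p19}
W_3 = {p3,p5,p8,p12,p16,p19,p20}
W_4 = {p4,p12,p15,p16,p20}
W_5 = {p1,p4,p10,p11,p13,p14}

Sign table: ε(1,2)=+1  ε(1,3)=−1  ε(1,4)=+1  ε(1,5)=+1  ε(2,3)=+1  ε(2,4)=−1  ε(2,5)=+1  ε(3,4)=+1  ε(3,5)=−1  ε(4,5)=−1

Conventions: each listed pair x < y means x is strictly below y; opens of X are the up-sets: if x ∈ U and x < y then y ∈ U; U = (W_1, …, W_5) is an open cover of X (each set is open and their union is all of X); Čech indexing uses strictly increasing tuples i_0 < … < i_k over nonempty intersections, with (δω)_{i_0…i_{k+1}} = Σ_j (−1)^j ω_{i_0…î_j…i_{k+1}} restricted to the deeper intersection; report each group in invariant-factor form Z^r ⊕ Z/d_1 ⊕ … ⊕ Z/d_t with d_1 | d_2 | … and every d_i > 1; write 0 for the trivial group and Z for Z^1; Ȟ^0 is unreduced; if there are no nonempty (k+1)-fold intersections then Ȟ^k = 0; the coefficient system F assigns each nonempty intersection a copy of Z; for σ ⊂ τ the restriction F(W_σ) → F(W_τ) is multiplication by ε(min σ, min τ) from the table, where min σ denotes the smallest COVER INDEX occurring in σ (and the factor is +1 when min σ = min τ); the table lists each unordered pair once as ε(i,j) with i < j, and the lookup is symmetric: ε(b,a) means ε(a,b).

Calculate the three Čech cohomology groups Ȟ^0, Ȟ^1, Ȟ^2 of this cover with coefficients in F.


intersection data:
  W12={p2,p6} W15={p1,p11,p13,p14} W23={p5,p8,p19} W34={p12,p16,p20} W45={p4}
C dims 5,5; δ0: rk 5, SNF 1^4·2
Ȟ^0 = (5 − 5) − 0 = 0, so Ȟ^0 ≅ 0
Ȟ^1 = (5 − 0) − 5 = 0 plus torsion [2], so Ȟ^1 ≅ Z/2
Ȟ^2 = (0 − 0) − 0 = 0, so Ȟ^2 ≅ 0

Ȟ^0 ≅ 0, Ȟ^1 ≅ Z/2 and Ȟ^2 ≅ 0


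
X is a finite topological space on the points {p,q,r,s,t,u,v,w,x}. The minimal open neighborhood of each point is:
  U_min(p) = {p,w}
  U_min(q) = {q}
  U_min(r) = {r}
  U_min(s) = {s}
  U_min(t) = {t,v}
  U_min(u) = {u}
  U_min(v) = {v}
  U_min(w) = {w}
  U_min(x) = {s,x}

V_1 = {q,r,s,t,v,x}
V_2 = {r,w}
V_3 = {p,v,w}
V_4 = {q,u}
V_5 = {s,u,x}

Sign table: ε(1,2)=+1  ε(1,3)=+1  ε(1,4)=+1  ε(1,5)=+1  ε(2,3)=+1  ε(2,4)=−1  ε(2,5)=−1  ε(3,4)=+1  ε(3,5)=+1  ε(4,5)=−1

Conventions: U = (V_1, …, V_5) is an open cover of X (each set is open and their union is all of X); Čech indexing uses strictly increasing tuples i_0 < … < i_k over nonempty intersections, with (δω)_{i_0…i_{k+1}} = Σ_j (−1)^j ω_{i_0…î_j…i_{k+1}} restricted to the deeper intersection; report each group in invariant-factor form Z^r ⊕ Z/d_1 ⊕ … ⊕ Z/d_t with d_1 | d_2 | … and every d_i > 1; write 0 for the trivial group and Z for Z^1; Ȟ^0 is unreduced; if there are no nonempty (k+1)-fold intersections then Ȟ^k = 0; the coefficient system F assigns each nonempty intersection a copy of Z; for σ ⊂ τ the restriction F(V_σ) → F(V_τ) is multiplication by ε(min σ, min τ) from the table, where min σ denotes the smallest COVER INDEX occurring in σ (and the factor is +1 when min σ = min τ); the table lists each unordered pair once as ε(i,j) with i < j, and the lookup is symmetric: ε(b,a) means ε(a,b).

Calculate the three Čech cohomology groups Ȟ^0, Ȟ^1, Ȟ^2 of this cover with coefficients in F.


intersection data:
  V12={r} V13={v} V14={q} V15={s,x} V23={w} V45={u}
C dims 5,6; δ0: rk 5, SNF 1^4·2
Ȟ^0 = (5 − 5) − 0 = 0, so Ȟ^0 ≅ 0
Ȟ^1 = (6 − 0) − 5 = 1 plus torsion [2], so Ȟ^1 ≅ Z ⊕ Z/2
Ȟ^2 = (0 − 0) − 0 = 0, so Ȟ^2 ≅ 0

Ȟ^0 = 0, Ȟ^1 = Z ⊕ Z/2, Ȟ^2 = 0


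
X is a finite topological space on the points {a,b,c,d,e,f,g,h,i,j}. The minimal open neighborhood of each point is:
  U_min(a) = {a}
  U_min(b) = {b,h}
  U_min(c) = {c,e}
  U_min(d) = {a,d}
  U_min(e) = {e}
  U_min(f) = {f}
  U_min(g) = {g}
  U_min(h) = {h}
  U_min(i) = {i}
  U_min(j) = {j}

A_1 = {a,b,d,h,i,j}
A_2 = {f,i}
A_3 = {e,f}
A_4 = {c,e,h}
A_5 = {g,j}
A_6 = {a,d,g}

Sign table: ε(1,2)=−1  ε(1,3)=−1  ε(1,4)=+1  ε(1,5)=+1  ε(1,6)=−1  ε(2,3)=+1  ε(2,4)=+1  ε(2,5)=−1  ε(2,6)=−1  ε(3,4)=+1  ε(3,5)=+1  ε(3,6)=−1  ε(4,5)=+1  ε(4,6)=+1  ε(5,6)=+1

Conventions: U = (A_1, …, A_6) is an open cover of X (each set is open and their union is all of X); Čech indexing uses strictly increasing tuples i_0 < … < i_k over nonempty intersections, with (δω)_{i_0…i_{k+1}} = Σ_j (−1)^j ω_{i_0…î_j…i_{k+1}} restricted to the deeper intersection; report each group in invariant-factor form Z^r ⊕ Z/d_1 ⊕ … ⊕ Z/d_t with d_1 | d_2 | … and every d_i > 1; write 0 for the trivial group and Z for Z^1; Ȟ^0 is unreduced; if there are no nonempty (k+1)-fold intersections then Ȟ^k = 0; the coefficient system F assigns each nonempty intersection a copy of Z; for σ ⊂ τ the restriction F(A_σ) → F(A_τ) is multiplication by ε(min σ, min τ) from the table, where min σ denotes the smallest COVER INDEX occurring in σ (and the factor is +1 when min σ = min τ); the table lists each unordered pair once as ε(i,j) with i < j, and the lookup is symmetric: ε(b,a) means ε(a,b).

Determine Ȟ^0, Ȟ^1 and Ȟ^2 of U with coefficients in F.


Ȟ^0 ≅ 0; Ȟ^1 ≅ Z ⊕ Z/2; Ȟ^2 ≅ 0

nonempty intersections:
  A12={i} A14={h} A15={j} A16={a,d} A23={f} A34={e} A56={g}
C dims 6,7; δ0: rk 6, SNF 1^5·2
Ȟ^0: (6−6)−0=0 ⇒ 0
Ȟ^1: (7−0)−6=1 plus torsion [2] ⇒ Z ⊕ Z/2
Ȟ^2: (0−0)−0=0 ⇒ 0


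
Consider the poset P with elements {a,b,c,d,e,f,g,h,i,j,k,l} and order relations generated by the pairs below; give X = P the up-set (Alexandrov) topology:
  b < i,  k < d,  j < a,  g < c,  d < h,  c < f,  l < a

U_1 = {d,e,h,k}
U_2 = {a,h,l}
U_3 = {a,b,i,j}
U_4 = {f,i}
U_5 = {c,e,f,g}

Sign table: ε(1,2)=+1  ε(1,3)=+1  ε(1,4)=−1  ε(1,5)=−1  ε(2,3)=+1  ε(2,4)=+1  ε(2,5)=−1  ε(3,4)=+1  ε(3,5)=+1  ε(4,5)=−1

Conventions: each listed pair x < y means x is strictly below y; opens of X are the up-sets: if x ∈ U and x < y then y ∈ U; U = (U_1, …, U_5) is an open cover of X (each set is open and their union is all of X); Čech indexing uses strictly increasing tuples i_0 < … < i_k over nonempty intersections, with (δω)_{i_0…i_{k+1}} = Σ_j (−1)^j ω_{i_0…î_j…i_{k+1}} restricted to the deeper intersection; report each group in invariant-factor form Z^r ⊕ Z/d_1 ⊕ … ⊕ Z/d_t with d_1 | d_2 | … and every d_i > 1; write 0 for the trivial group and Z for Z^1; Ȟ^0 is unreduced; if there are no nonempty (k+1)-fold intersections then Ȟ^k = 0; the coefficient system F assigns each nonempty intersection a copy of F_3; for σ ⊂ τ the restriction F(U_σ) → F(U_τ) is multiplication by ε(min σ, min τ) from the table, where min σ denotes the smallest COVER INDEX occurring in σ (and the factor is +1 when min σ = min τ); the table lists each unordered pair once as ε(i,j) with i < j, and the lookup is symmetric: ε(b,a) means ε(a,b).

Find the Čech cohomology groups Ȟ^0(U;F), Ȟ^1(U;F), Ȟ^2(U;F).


intersection data:
  U12={h} U15={e} U23={a} U34={i} U45={f}
C dims 5,5; δ0: rk_F3 4
Ȟ^0 = (5 − 4) − 0 = 1, so Ȟ^0 ≅ Z/3
Ȟ^1 = (5 − 0) − 4 = 1, so Ȟ^1 ≅ Z/3
Ȟ^2 = (0 − 0) − 0 = 0, so Ȟ^2 ≅ 0

Ȟ^0(U;F) ≅ Z/3, Ȟ^1(U;F) ≅ Z/3 and Ȟ^2(U;F) ≅ 0


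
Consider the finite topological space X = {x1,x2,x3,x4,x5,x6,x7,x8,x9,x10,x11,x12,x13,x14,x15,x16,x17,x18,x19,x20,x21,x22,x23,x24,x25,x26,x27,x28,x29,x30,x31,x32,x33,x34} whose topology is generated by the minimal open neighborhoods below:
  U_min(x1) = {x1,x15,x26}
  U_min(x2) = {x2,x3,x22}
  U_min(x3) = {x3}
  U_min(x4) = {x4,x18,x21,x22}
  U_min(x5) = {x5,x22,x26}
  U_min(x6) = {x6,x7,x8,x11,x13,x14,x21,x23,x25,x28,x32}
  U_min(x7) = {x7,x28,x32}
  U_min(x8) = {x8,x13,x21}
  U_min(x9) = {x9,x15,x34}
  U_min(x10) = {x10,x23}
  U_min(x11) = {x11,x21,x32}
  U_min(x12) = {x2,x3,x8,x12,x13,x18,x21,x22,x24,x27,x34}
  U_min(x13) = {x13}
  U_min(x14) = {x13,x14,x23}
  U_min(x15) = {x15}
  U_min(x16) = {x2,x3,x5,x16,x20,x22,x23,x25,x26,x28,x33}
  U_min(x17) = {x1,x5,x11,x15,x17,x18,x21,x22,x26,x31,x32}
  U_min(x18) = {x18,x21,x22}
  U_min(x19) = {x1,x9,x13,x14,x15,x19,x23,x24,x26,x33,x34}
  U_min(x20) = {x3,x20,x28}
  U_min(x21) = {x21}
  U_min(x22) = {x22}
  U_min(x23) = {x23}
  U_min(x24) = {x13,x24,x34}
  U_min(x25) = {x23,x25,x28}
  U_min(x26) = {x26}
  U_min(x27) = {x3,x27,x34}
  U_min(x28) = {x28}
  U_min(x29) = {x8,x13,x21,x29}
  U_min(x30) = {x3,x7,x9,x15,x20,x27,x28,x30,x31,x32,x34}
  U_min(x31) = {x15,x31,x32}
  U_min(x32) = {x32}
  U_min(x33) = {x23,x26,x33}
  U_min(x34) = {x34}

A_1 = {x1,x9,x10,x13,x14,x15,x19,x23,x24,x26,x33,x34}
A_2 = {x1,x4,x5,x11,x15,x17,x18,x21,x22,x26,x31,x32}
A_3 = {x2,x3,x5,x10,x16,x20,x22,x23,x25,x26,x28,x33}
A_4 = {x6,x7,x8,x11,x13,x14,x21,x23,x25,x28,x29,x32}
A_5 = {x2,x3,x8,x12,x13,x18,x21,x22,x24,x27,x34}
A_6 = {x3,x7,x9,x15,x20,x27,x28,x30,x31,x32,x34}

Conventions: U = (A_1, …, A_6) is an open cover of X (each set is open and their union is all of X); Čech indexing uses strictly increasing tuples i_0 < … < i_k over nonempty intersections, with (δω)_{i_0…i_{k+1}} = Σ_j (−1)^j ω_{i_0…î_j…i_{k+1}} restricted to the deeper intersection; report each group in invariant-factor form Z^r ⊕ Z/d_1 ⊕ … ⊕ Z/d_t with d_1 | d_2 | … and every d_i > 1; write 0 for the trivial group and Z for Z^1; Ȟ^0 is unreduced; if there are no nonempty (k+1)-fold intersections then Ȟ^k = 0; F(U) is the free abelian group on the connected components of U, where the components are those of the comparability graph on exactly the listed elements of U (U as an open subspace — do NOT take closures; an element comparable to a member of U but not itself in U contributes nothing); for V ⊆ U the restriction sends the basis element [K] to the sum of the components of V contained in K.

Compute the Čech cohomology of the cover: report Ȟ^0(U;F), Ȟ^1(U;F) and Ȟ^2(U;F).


nerve simplices:
  A12={x1,x15,x26} A13={x10,x23,x26,x33} A14={x13,x14,x23} A15={x13,x24,x34} A16={x9,x15,x34} A23={x5,x22,x26} A24={x11,x21,x32} A25={x18,x21,x22} A26={x15,x31,x32} A34={x23,x25,x28} A35={x2,x3,x22} A36={x3,x20,x28} A45={x8,x13,x21} A46={x7,x28,x32} A56={x3,x27,x34}
  A123={x26} A126={x15} A134={x23} A145={x13} A156={x34} A235={x22} A245={x21} A246={x32} A346={x28} A356={x3}
components per intersection:
  A1: {x1,x9,x10,x13,x14,x15,x19,x23,x24,x26,x33,x34}
  A2: {x1,x4,x5,x11,x15,x17,x18,x21,x22,x26,x31,x32}
  A3: {x2,x3,x5,x10,x16,x20,x22,x23,x25,x26,x28,x33}
  A4: {x6,x7,x8,x11,x13,x14,x21,x23,x25,x28,x29,x32}
  A5: {x2,x3,x8,x12,x13,x18,x21,x22,x24,x27,x34}
  A6: {x3,x7,x9,x15,x20,x27,x28,x30,x31,x32,x34}
  A12: {x1,x15,x26}
  A13: {x10,x23,x26,x33}
  A14: {x13,x14,x23}
  A15: {x13,x24,x34}
  A16: {x9,x15,x34}
  A23: {x5,x22,x26}
  A24: {x11,x21,x32}
  A25: {x18,x21,x22}
  A26: {x15,x31,x32}
  A34: {x23,x25,x28}
  A35: {x2,x3,x22}
  A36: {x3,x20,x28}
  A45: {x8,x13,x21}
  A46: {x7,x28,x32}
  A56: {x3,x27,x34}
  A123: {x26}
  A126: {x15}
  A134: {x23}
  A145: {x13}
  A156: {x34}
  A235: {x22}
  A245: {x21}
  A246: {x32}
  A346: {x28}
  A356: {x3}
C dims 6,15,10; δ0: rk 5, SNF 1^5; δ1: rk 10, SNF 1^9·2
degree 0: 6−5−0 = 1 → Ȟ^0 ≅ Z
degree 1: 15−10−5 = 0 → Ȟ^1 ≅ 0
degree 2: 10−0−10 = 0 plus torsion [2] → Ȟ^2 ≅ Z/2

Ȟ^0 ≅ Z, Ȟ^1 ≅ 0, Ȟ^2 ≅ Z/2


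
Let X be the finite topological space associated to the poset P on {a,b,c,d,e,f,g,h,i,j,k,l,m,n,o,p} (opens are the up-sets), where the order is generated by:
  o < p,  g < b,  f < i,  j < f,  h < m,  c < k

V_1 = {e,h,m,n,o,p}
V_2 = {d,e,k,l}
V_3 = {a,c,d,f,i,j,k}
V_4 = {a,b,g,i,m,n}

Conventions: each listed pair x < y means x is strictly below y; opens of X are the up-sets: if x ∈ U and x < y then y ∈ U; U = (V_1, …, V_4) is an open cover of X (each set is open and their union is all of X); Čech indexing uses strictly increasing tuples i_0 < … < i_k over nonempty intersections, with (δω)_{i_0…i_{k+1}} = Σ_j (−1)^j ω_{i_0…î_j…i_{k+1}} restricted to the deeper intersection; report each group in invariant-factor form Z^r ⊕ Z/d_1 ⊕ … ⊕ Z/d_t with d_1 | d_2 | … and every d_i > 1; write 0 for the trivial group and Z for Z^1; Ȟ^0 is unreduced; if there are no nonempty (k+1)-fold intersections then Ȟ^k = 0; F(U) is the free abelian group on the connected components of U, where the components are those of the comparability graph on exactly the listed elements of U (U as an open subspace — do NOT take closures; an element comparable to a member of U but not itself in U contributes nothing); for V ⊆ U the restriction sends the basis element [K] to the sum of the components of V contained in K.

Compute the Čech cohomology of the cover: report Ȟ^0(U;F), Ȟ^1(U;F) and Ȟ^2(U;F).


nerve simplices:
  V12={e} V14={m,n} V23={d,k} V34={a,i}
components per intersection:
  V1: {e} {h,m} {n} {o,p}
  V2: {d} {e} {k} {l}
  V3: {a} {c,k} {d} {f,i,j}
  V4: {a} {b,g} {i} {m} {n}
  V12: {e}
  V14: {m} {n}
  V23: {d} {k}
  V34: {a} {i}
C dims 17,7; δ0: rk 7, SNF 1^7
degree 0: 17−7−0 = 10 → Ȟ^0 ≅ Z^10
degree 1: 7−0−7 = 0 → Ȟ^1 ≅ 0
degree 2: 0−0−0 = 0 → Ȟ^2 ≅ 0

Ȟ^0 = Z^10, Ȟ^1 = 0 and Ȟ^2 = 0


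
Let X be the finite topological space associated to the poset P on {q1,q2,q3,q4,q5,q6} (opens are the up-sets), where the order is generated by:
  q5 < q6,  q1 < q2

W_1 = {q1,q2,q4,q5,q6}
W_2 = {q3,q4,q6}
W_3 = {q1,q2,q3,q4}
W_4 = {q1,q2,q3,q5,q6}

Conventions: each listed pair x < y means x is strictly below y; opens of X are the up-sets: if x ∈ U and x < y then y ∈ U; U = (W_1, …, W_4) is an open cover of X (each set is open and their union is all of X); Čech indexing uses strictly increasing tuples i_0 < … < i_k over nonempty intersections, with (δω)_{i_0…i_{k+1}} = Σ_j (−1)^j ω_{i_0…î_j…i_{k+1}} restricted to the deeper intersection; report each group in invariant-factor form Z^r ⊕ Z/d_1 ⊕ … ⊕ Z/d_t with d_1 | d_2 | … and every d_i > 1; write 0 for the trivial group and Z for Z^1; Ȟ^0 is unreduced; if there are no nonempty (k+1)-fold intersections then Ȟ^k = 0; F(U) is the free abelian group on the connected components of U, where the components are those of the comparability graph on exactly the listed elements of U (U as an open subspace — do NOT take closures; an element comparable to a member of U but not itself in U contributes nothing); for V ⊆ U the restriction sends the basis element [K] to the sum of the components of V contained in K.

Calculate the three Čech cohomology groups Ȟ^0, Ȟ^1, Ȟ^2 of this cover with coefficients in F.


Ȟ^0(U;F) ≅ Z^4,  Ȟ^1(U;F) ≅ 0,  Ȟ^2(U;F) ≅ 0

nerve of the cover:
  W12={q4,q6} W13={q1,q2,q4} W14={q1,q2,q5,q6} W23={q3,q4} W24={q3,q6} W34={q1,q2,q3}
  W123={q4} W124={q6} W134={q1,q2} W234={q3}
components per intersection:
  W1: {q1,q2} {q4} {q5,q6}
  W2: {q3} {q4} {q6}
  W3: {q1,q2} {q3} {q4}
  W4: {q1,q2} {q3} {q5,q6}
  W12: {q4} {q6}
  W13: {q1,q2} {q4}
  W14: {q1,q2} {q5,q6}
  W23: {q3} {q4}
  W24: {q3} {q6}
  W34: {q1,q2} {q3}
  W123: {q4}
  W124: {q6}
  W134: {q1,q2}
  W234: {q3}
C dims 12,12,4; δ0: rk 8, SNF 1^8; δ1: rk 4, SNF 1^4
Ȟ^0 = (12 − 8) − 0 = 4, so Ȟ^0 ≅ Z^4
Ȟ^1 = (12 − 4) − 8 = 0, so Ȟ^1 ≅ 0
Ȟ^2 = (4 − 0) − 4 = 0, so Ȟ^2 ≅ 0


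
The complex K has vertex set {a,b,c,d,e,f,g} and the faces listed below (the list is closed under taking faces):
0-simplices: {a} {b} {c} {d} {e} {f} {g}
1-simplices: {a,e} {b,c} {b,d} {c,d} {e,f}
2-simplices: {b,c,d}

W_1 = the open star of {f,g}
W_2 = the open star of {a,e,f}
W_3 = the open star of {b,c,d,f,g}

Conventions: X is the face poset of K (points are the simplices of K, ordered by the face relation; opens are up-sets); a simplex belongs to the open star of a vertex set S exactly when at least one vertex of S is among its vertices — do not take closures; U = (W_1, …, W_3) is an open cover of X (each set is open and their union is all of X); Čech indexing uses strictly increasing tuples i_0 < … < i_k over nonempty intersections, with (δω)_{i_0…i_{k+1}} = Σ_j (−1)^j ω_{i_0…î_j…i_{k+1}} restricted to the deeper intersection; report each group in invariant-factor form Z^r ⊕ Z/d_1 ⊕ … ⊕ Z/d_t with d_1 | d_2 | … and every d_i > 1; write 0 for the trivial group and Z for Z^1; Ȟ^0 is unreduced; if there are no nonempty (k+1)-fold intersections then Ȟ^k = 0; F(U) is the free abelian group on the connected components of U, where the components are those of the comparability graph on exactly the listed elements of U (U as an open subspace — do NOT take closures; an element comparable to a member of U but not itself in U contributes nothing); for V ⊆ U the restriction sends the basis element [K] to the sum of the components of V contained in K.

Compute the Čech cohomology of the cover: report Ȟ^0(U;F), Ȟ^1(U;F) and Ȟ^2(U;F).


Ȟ^0(U;F) ≅ Z^3,  Ȟ^1(U;F) ≅ 0,  Ȟ^2(U;F) ≅ 0

nonempty overlaps:
  W1={{f},{g},{e,f}} W2={{a},{e},{f},{a,e},{e,f}} W3={{b},{c},{d},{f},{g},{b,c},{b,d},{c,d},{e,f},{b,c,d}}
  W12={{f},{e,f}} W13={{f},{g},{e,f}} W23={{f},{e,f}}
  W123={{f},{e,f}}
components per intersection:
  W1: {{f},{e,f}} {{g}}
  W2: {{a},{e},{f},{a,e},{e,f}}
  W3: {{b},{c},{d},{b,c},{b,d},{c,d},{b,c,d}} {{f},{e,f}} {{g}}
  W12: {{f},{e,f}}
  W13: {{f},{e,f}} {{g}}
  W23: {{f},{e,f}}
  W123: {{f},{e,f}}
C dims 6,4,1; δ0: rk 3, SNF 1^3; δ1: rk 1, SNF 1^1
degree 0: 6−3−0 = 3 → Ȟ^0 ≅ Z^3
degree 1: 4−1−3 = 0 → Ȟ^1 ≅ 0
degree 2: 1−0−1 = 0 → Ȟ^2 ≅ 0


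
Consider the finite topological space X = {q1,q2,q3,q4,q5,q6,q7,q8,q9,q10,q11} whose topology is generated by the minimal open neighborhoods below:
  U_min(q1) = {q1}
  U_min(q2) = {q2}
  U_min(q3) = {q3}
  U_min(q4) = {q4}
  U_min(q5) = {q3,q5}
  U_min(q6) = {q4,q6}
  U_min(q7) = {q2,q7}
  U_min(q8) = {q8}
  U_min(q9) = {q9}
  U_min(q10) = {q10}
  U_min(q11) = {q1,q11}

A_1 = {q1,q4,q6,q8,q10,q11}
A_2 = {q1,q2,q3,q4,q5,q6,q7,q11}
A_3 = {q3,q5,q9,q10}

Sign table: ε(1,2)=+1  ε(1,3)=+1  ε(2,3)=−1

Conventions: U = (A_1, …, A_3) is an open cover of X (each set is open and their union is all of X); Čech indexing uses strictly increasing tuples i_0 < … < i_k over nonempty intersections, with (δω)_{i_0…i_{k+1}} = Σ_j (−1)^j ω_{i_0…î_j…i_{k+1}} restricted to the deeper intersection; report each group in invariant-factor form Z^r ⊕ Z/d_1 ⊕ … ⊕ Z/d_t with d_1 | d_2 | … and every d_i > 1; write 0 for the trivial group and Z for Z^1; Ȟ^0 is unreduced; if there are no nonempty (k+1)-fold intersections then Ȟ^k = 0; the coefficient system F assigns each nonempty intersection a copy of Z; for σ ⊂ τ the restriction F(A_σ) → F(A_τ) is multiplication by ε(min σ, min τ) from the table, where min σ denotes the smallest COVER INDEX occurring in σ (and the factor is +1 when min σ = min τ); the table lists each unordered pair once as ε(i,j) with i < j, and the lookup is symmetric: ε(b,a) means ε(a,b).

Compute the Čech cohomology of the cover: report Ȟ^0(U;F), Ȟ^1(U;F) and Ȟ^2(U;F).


cover nerve:
  A12={q1,q4,q6,q11} A13={q10} A23={q3,q5}
C dims 3,3; δ0: rk 3, SNF 1^2·2
Ȟ^0: (3−3)−0=0 ⇒ 0
Ȟ^1: (3−0)−3=0 plus torsion [2] ⇒ Z/2
Ȟ^2: (0−0)−0=0 ⇒ 0

Ȟ^0 ≅ 0,  Ȟ^1 ≅ Z/2,  Ȟ^2 ≅ 0


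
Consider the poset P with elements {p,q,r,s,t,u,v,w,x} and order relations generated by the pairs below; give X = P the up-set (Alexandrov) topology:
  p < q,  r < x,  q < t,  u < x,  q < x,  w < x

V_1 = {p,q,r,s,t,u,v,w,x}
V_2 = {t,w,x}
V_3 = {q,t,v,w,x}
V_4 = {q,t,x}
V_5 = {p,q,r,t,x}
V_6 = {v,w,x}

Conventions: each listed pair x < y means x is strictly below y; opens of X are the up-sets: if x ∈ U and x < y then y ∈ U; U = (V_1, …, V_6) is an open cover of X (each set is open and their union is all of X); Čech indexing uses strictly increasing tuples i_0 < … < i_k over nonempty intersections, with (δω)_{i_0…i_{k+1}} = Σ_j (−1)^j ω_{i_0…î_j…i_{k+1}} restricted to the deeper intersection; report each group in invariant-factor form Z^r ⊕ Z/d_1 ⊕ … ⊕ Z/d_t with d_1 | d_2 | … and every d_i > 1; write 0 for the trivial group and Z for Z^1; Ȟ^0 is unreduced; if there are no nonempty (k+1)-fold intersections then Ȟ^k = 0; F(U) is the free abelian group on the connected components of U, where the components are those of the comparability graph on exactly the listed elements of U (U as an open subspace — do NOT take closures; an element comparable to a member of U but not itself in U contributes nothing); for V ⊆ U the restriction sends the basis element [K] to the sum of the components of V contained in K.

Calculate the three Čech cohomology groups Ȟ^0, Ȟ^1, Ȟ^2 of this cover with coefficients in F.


nerve simplices:
  V12={t,w,x} V13={q,t,v,w,x} V14={q,t,x} V15={p,q,r,t,x} V16={v,w,x} V23={t,w,x} V24={t,x} V25={t,x} V26={w,x} V34={q,t,x} V35={q,t,x} V36={v,w,x} V45={q,t,x} V46={x} V56={x}
  V123={t,w,x} V124={t,x} V125={t,x} V126={w,x} V134={q,t,x} V135={q,t,x} V136={v,w,x} V145={q,t,x} V146={x} V156={x} V234={t,x} V235={t,x} V236={w,x} V245={t,x} V246={x} V256={x} V345={q,t,x} V346={x} V356={x} V456={x}
  V1234={t,x} V1235={t,x} V1236={w,x} V1245={t,x} V1246={x} V1256={x} V1345={q,t,x} V1346={x} V1356={x} V1456={x} V2345={t,x} V2346={x} V2356={x} V2456={x} V3456={x}
  V12345={t,x} V12346={x} V12356={x} V12456={x} V13456={x} V23456={x}
  V123456={x}
components per intersection:
  V1: {p,q,r,t,u,w,x} {s} {v}
  V2: {t} {w,x}
  V3: {q,t,w,x} {v}
  V4: {q,t,x}
  V5: {p,q,r,t,x}
  V6: {v} {w,x}
  V12: {t} {w,x}
  V13: {q,t,w,x} {v}
  V14: {q,t,x}
  V15: {p,q,r,t,x}
  V16: {v} {w,x}
  V23: {t} {w,x}
  V24: {t} {x}
  V25: {t} {x}
  V26: {w,x}
  V34: {q,t,x}
  V35: {q,t,x}
  V36: {v} {w,x}
  V45: {q,t,x}
  V46: {x}
  V56: {x}
  V123: {t} {w,x}
  V124: {t} {x}
  V125: {t} {x}
  V126: {w,x}
  V134: {q,t,x}
  V135: {q,t,x}
  V136: {v} {w,x}
  V145: {q,t,x}
  V146: {x}
  V156: {x}
  V234: {t} {x}
  V235: {t} {x}
  V236: {w,x}
  V245: {t} {x}
  V246: {x}
  V256: {x}
  V345: {q,t,x}
  V346: {x}
  V356: {x}
  V456: {x}
  V1234: {t} {x}
  V1235: {t} {x}
  V1236: {w,x}
  V1245: {t} {x}
  V1246: {x}
  V1256: {x}
  V1345: {q,t,x}
  V1346: {x}
  V1356: {x}
  V1456: {x}
  V2345: {t} {x}
  V2346: {x}
  V2356: {x}
  V2456: {x}
  V3456: {x}
  V12345: {t} {x}
  V12346: {x}
  V12356: {x}
  V12456: {x}
  V13456: {x}
  V23456: {x}
  V123456: {x}
C dims 11,22,27,19; δ0: rk 8, SNF 1^8; δ1: rk 14, SNF 1^14; δ2: rk 13, SNF 1^13
degree 0: 11−8−0 = 3 → Ȟ^0 ≅ Z^3
degree 1: 22−14−8 = 0 → Ȟ^1 ≅ 0
degree 2: 27−13−14 = 0 → Ȟ^2 ≅ 0

Ȟ^0 = Z^3,  Ȟ^1 = 0,  Ȟ^2 = 0


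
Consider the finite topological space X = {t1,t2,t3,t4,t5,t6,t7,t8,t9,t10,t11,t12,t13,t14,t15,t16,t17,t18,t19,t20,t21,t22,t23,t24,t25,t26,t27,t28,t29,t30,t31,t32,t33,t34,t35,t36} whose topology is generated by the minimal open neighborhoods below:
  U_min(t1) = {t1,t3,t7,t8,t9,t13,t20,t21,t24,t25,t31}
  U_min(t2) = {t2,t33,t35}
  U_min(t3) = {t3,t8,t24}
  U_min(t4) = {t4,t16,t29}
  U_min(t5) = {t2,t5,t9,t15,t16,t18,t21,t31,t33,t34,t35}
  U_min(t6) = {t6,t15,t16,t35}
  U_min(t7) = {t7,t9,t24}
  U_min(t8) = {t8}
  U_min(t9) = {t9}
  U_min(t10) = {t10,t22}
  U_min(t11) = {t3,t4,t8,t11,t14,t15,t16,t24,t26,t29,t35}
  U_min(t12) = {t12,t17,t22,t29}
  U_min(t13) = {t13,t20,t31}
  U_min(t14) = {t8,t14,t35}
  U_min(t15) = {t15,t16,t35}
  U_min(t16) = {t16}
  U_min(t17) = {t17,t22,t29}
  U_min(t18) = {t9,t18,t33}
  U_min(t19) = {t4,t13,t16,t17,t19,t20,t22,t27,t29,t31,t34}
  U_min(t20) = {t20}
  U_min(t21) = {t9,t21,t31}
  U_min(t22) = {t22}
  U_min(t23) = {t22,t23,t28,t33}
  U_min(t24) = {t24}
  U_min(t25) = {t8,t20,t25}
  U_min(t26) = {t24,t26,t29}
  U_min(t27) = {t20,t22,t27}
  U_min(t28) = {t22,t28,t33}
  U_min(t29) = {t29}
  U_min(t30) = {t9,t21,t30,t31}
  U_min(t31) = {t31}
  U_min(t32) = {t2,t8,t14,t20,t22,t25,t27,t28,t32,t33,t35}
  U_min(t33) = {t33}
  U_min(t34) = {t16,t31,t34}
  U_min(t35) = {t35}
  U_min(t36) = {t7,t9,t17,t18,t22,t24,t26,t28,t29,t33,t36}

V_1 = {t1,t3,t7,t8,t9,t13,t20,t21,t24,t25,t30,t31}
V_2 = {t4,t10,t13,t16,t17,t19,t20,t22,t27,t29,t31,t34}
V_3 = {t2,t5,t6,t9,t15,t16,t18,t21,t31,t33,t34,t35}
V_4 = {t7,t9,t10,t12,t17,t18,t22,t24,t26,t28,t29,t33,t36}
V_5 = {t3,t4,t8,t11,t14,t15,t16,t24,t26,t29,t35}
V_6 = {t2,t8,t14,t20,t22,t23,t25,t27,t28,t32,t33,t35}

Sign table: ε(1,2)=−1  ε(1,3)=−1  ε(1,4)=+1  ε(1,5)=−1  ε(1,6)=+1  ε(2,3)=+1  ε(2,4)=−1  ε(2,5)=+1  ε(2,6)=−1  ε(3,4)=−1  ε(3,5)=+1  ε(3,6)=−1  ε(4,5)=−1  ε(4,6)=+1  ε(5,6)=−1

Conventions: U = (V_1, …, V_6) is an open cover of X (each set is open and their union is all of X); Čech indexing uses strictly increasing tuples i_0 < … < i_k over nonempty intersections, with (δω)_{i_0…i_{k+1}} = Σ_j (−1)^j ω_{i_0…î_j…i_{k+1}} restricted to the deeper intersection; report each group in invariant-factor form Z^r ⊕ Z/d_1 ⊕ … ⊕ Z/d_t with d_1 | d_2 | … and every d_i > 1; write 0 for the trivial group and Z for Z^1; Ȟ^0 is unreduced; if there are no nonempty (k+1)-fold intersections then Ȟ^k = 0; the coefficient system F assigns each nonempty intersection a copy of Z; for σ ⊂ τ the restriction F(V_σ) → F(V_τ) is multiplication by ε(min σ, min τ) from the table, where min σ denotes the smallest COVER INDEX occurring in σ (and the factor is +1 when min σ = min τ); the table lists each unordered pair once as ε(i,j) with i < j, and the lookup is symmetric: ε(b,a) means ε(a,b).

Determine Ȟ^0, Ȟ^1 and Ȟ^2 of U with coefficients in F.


Ȟ^0 = Z; Ȟ^1 = 0; Ȟ^2 = Z/2

nerve simplices:
  V12={t13,t20,t31} V13={t9,t21,t31} V14={t7,t9,t24} V15={t3,t8,t24} V16={t8,t20,t25} V23={t16,t31,t34} V24={t10,t17,t22,t29} V25={t4,t16,t29} V26={t20,t22,t27} V34={t9,t18,t33} V35={t15,t16,t35} V36={t2,t33,t35} V45={t24,t26,t29} V46={t22,t28,t33} V56={t8,t14,t35}
  V123={t31} V126={t20} V134={t9} V145={t24} V156={t8} V235={t16} V245={t29} V246={t22} V346={t33} V356={t35}
C dims 6,15,10; δ0: rk 5, SNF 1^5; δ1: rk 10, SNF 1^9·2
degree 0: 6−5−0 = 1 → Ȟ^0 ≅ Z
degree 1: 15−10−5 = 0 → Ȟ^1 ≅ 0
degree 2: 10−0−10 = 0 plus torsion [2] → Ȟ^2 ≅ Z/2


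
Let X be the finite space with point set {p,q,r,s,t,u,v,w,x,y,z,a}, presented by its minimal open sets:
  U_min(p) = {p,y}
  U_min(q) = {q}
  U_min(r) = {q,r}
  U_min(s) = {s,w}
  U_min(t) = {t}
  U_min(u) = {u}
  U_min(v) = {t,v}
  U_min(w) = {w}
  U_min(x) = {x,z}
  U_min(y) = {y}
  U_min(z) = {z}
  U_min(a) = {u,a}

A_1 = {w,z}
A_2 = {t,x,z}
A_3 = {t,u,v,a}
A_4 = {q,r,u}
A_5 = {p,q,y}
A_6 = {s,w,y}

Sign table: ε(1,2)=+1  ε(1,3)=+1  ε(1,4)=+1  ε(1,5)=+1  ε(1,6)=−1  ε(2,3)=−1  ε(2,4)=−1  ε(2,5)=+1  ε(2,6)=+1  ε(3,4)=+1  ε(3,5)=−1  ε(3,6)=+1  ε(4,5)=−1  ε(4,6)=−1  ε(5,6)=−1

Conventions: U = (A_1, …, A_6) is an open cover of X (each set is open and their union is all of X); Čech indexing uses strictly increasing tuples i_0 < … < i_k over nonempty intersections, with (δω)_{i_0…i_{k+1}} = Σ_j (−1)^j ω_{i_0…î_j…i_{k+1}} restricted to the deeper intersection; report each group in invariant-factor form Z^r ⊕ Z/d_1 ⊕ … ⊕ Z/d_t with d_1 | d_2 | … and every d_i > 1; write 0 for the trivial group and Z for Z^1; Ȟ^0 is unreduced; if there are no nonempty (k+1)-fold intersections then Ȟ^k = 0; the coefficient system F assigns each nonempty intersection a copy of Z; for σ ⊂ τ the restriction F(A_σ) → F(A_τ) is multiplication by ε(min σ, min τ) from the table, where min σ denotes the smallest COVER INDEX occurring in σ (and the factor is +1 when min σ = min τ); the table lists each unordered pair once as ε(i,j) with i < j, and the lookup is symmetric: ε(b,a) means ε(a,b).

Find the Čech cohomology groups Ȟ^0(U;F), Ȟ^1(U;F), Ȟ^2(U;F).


intersection data:
  A12={z} A16={w} A23={t} A34={u} A45={q} A56={y}
C dims 6,6; δ0: rk 5, SNF 1^5
Ȟ^0 = (6 − 5) − 0 = 1, so Ȟ^0 ≅ Z
Ȟ^1 = (6 − 0) − 5 = 1, so Ȟ^1 ≅ Z
Ȟ^2 = (0 − 0) − 0 = 0, so Ȟ^2 ≅ 0

Ȟ^0 = Z; Ȟ^1 = Z; Ȟ^2 = 0


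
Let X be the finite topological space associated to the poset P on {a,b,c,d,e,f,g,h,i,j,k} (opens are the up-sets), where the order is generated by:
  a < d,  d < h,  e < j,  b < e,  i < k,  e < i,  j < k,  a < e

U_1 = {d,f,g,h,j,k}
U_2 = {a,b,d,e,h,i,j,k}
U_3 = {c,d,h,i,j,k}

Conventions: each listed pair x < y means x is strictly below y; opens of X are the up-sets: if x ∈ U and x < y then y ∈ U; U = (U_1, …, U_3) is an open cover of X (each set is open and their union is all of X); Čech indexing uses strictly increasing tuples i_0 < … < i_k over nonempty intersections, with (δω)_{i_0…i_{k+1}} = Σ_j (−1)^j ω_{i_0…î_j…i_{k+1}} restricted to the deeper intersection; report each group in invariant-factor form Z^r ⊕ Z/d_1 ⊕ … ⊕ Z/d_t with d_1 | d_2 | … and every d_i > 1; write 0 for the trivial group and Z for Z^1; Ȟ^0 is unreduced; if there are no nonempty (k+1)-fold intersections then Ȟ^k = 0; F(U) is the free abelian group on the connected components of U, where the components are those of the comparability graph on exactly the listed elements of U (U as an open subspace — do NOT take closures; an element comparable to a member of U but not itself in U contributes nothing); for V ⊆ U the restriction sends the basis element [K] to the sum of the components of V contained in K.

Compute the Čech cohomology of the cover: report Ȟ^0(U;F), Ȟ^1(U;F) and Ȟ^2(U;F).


Ȟ^0 ≅ Z^4; Ȟ^1 ≅ 0; Ȟ^2 ≅ 0

nerve of the cover:
  U12={d,h,j,k} U13={d,h,j,k} U23={d,h,i,j,k}
  U123={d,h,j,k}
components per intersection:
  U1: {d,h} {f} {g} {j,k}
  U2: {a,b,d,e,h,i,j,k}
  U3: {c} {d,h} {i,j,k}
  U12: {d,h} {j,k}
  U13: {d,h} {j,k}
  U23: {d,h} {i,j,k}
  U123: {d,h} {j,k}
C dims 8,6,2; δ0: rk 4, SNF 1^4; δ1: rk 2, SNF 1^2
Ȟ^0 = (8 − 4) − 0 = 4, so Ȟ^0 ≅ Z^4
Ȟ^1 = (6 − 2) − 4 = 0, so Ȟ^1 ≅ 0
Ȟ^2 = (2 − 0) − 2 = 0, so Ȟ^2 ≅ 0


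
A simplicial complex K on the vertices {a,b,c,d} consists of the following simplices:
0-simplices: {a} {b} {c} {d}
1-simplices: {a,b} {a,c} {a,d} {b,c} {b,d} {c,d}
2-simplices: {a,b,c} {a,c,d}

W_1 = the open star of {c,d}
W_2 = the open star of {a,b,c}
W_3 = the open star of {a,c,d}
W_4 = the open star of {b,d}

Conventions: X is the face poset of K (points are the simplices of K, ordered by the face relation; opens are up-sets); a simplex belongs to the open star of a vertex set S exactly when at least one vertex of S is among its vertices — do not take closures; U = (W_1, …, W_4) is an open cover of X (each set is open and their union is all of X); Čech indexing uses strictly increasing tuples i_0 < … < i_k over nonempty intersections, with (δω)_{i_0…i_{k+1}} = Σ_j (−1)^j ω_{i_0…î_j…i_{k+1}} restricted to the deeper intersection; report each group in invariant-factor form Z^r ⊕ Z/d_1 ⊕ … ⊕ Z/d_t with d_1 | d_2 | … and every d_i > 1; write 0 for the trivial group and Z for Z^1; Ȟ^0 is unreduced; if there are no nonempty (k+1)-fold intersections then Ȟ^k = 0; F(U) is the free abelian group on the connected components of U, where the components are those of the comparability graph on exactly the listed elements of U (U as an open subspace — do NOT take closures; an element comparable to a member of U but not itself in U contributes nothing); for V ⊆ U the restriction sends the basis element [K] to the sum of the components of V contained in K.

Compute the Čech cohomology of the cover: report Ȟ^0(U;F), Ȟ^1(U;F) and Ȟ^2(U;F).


intersection data:
  W1={{c},{d},{a,c},{a,d},{b,c},{b,d},{c,d},{a,b,c},{a,c,d}} W2={{a},{b},{c},{a,b},{a,c},{a,d},{b,c},{b,d},{c,d},{a,b,c},{a,c,d}} W3={{a},{c},{d},{a,b},{a,c},{a,d},{b,c},{b,d},{c,d},{a,b,c},{a,c,d}} W4={{b},{d},{a,b},{a,d},{b,c},{b,d},{c,d},{a,b,c},{a,c,d}}
  W12={{c},{a,c},{a,d},{b,c},{b,d},{c,d},{a,b,c},{a,c,d}} W13={{c},{d},{a,c},{a,d},{b,c},{b,d},{c,d},{a,b,c},{a,c,d}} W14={{d},{a,d},{b,c},{b,d},{c,d},{a,b,c},{a,c,d}} W23={{a},{c},{a,b},{a,c},{a,d},{b,c},{b,d},{c,d},{a,b,c},{a,c,d}} W24={{b},{a,b},{a,d},{b,c},{b,d},{c,d},{a,b,c},{a,c,d}} W34={{d},{a,b},{a,d},{b,c},{b,d},{c,d},{a,b,c},{a,c,d}}
  W123={{c},{a,c},{a,d},{b,c},{b,d},{c,d},{a,b,c},{a,c,d}} W124={{a,d},{b,c},{b,d},{c,d},{a,b,c},{a,c,d}} W134={{d},{a,d},{b,c},{b,d},{c,d},{a,b,c},{a,c,d}} W234={{a,b},{a,d},{b,c},{b,d},{c,d},{a,b,c},{a,c,d}}
  W1234={{a,d},{b,c},{b,d},{c,d},{a,b,c},{a,c,d}}
components per intersection:
  W1: {{c},{d},{a,c},{a,d},{b,c},{b,d},{c,d},{a,b,c},{a,c,d}}
  W2: {{a},{b},{c},{a,b},{a,c},{a,d},{b,c},{b,d},{c,d},{a,b,c},{a,c,d}}
  W3: {{a},{c},{d},{a,b},{a,c},{a,d},{b,c},{b,d},{c,d},{a,b,c},{a,c,d}}
  W4: {{b},{d},{a,b},{a,d},{b,c},{b,d},{c,d},{a,b,c},{a,c,d}}
  W12: {{c},{a,c},{a,d},{b,c},{c,d},{a,b,c},{a,c,d}} {{b,d}}
  W13: {{c},{d},{a,c},{a,d},{b,c},{b,d},{c,d},{a,b,c},{a,c,d}}
  W14: {{d},{a,d},{b,d},{c,d},{a,c,d}} {{b,c},{a,b,c}}
  W23: {{a},{c},{a,b},{a,c},{a,d},{b,c},{c,d},{a,b,c},{a,c,d}} {{b,d}}
  W24: {{b},{a,b},{b,c},{b,d},{a,b,c}} {{a,d},{c,d},{a,c,d}}
  W34: {{d},{a,d},{b,d},{c,d},{a,c,d}} {{a,b},{b,c},{a,b,c}}
  W123: {{c},{a,c},{a,d},{b,c},{c,d},{a,b,c},{a,c,d}} {{b,d}}
  W124: {{a,d},{c,d},{a,c,d}} {{b,c},{a,b,c}} {{b,d}}
  W134: {{d},{a,d},{b,d},{c,d},{a,c,d}} {{b,c},{a,b,c}}
  W234: {{a,b},{b,c},{a,b,c}} {{a,d},{c,d},{a,c,d}} {{b,d}}
  W1234: {{a,d},{c,d},{a,c,d}} {{b,c},{a,b,c}} {{b,d}}
C dims 4,11,10,3; δ0: rk 3, SNF 1^3; δ1: rk 7, SNF 1^7; δ2: rk 3, SNF 1^3
Ȟ^0 = (4 − 3) − 0 = 1, so Ȟ^0 ≅ Z
Ȟ^1 = (11 − 7) − 3 = 1, so Ȟ^1 ≅ Z
Ȟ^2 = (10 − 3) − 7 = 0, so Ȟ^2 ≅ 0

Ȟ^0 = Z, Ȟ^1 = Z and Ȟ^2 = 0


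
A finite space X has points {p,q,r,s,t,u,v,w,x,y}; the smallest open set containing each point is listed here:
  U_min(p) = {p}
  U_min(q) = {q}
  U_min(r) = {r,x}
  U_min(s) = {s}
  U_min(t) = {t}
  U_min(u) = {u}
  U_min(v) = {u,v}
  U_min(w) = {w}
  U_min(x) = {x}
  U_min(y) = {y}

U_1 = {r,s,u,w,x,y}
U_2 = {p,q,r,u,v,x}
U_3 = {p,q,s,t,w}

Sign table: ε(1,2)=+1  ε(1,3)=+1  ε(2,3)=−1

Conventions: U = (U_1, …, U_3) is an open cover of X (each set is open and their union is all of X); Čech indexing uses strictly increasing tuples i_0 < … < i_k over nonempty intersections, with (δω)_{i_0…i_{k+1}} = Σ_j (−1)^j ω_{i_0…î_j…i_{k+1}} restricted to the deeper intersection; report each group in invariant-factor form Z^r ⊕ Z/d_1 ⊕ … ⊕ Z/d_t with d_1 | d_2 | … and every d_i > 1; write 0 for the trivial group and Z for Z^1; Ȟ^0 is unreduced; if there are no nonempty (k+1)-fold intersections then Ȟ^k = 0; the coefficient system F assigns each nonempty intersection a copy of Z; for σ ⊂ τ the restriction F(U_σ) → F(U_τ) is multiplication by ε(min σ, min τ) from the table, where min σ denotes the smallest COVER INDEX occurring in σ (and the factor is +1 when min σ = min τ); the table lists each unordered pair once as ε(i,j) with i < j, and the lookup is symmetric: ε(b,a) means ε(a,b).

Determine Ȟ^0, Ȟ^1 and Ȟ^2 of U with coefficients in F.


nerve of the cover:
  U12={r,u,x} U13={s,w} U23={p,q}
C dims 3,3; δ0: rk 3, SNF 1^2·2
Ȟ^0 = (3 − 3) − 0 = 0, so Ȟ^0 ≅ 0
Ȟ^1 = (3 − 0) − 3 = 0 plus torsion [2], so Ȟ^1 ≅ Z/2
Ȟ^2 = (0 − 0) − 0 = 0, so Ȟ^2 ≅ 0

Ȟ^0(U;F) ≅ 0,  Ȟ^1(U;F) ≅ Z/2,  Ȟ^2(U;F) ≅ 0
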